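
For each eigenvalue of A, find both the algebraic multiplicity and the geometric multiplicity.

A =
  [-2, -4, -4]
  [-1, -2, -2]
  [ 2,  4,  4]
λ = 0: alg = 3, geom = 2

Step 1 — factor the characteristic polynomial to read off the algebraic multiplicities:
  χ_A(x) = x^3

Step 2 — compute geometric multiplicities via the rank-nullity identity g(λ) = n − rank(A − λI):
  rank(A − (0)·I) = 1, so dim ker(A − (0)·I) = n − 1 = 2

Summary:
  λ = 0: algebraic multiplicity = 3, geometric multiplicity = 2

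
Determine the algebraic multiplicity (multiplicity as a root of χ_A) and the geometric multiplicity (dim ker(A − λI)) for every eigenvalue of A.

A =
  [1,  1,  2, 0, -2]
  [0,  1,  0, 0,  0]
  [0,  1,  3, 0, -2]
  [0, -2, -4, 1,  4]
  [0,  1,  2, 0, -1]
λ = 1: alg = 5, geom = 4

Step 1 — factor the characteristic polynomial to read off the algebraic multiplicities:
  χ_A(x) = (x - 1)^5

Step 2 — compute geometric multiplicities via the rank-nullity identity g(λ) = n − rank(A − λI):
  rank(A − (1)·I) = 1, so dim ker(A − (1)·I) = n − 1 = 4

Summary:
  λ = 1: algebraic multiplicity = 5, geometric multiplicity = 4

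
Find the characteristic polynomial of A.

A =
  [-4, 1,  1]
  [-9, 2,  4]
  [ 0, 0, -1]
x^3 + 3*x^2 + 3*x + 1

Expanding det(x·I − A) (e.g. by cofactor expansion or by noting that A is similar to its Jordan form J, which has the same characteristic polynomial as A) gives
  χ_A(x) = x^3 + 3*x^2 + 3*x + 1
which factors as (x + 1)^3. The eigenvalues (with algebraic multiplicities) are λ = -1 with multiplicity 3.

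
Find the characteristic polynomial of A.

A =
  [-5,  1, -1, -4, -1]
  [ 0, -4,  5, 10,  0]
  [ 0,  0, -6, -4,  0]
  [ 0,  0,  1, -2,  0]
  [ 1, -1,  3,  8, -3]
x^5 + 20*x^4 + 160*x^3 + 640*x^2 + 1280*x + 1024

Expanding det(x·I − A) (e.g. by cofactor expansion or by noting that A is similar to its Jordan form J, which has the same characteristic polynomial as A) gives
  χ_A(x) = x^5 + 20*x^4 + 160*x^3 + 640*x^2 + 1280*x + 1024
which factors as (x + 4)^5. The eigenvalues (with algebraic multiplicities) are λ = -4 with multiplicity 5.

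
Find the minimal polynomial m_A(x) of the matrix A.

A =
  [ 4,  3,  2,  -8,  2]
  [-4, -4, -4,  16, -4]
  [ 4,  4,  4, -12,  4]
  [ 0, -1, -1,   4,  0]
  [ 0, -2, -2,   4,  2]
x^2 - 4*x + 4

The characteristic polynomial is χ_A(x) = (x - 2)^5, so the eigenvalues are known. The minimal polynomial is
  m_A(x) = Π_λ (x − λ)^{k_λ}
where k_λ is the size of the *largest* Jordan block for λ (equivalently, the smallest k with (A − λI)^k v = 0 for every generalised eigenvector v of λ).

  λ = 2: largest Jordan block has size 2, contributing (x − 2)^2

So m_A(x) = (x - 2)^2 = x^2 - 4*x + 4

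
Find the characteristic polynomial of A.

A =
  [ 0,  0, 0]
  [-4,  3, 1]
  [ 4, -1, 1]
x^3 - 4*x^2 + 4*x

Expanding det(x·I − A) (e.g. by cofactor expansion or by noting that A is similar to its Jordan form J, which has the same characteristic polynomial as A) gives
  χ_A(x) = x^3 - 4*x^2 + 4*x
which factors as x*(x - 2)^2. The eigenvalues (with algebraic multiplicities) are λ = 0 with multiplicity 1, λ = 2 with multiplicity 2.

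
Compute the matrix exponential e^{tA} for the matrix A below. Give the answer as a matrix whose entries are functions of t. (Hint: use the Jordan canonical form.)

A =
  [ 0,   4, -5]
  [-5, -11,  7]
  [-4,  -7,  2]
e^{tA} =
  [9*t^2*exp(-3*t)/2 + 3*t*exp(-3*t) + exp(-3*t), 15*t^2*exp(-3*t)/2 + 4*t*exp(-3*t), -6*t^2*exp(-3*t) - 5*t*exp(-3*t)]
  [-3*t^2*exp(-3*t)/2 - 5*t*exp(-3*t), -5*t^2*exp(-3*t)/2 - 8*t*exp(-3*t) + exp(-3*t), 2*t^2*exp(-3*t) + 7*t*exp(-3*t)]
  [3*t^2*exp(-3*t)/2 - 4*t*exp(-3*t), 5*t^2*exp(-3*t)/2 - 7*t*exp(-3*t), -2*t^2*exp(-3*t) + 5*t*exp(-3*t) + exp(-3*t)]

Strategy: write A = P · J · P⁻¹ where J is a Jordan canonical form, so e^{tA} = P · e^{tJ} · P⁻¹, and e^{tJ} can be computed block-by-block.

A has Jordan form
J =
  [-3,  1,  0]
  [ 0, -3,  1]
  [ 0,  0, -3]
(up to reordering of blocks).

Per-block formulas:
  For a 3×3 Jordan block J_3(-3): exp(t · J_3(-3)) = e^(-3t)·(I + t·N + (t^2/2)·N^2), where N is the 3×3 nilpotent shift.

After assembling e^{tJ} and conjugating by P, we get:

e^{tA} =
  [9*t^2*exp(-3*t)/2 + 3*t*exp(-3*t) + exp(-3*t), 15*t^2*exp(-3*t)/2 + 4*t*exp(-3*t), -6*t^2*exp(-3*t) - 5*t*exp(-3*t)]
  [-3*t^2*exp(-3*t)/2 - 5*t*exp(-3*t), -5*t^2*exp(-3*t)/2 - 8*t*exp(-3*t) + exp(-3*t), 2*t^2*exp(-3*t) + 7*t*exp(-3*t)]
  [3*t^2*exp(-3*t)/2 - 4*t*exp(-3*t), 5*t^2*exp(-3*t)/2 - 7*t*exp(-3*t), -2*t^2*exp(-3*t) + 5*t*exp(-3*t) + exp(-3*t)]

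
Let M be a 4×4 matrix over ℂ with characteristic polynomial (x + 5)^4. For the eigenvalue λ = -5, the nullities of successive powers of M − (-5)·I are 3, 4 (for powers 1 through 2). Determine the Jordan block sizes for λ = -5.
Block sizes for λ = -5: [2, 1, 1]

From the dimensions of kernels of powers, the number of Jordan blocks of size at least j is d_j − d_{j−1} where d_j = dim ker(N^j) (with d_0 = 0). Computing the differences gives [3, 1].
The number of blocks of size exactly k is (#blocks of size ≥ k) − (#blocks of size ≥ k + 1), so the partition is: 2 block(s) of size 1, 1 block(s) of size 2.
In nonincreasing order the block sizes are [2, 1, 1].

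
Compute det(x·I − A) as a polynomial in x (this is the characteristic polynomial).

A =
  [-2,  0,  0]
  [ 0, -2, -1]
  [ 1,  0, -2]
x^3 + 6*x^2 + 12*x + 8

Expanding det(x·I − A) (e.g. by cofactor expansion or by noting that A is similar to its Jordan form J, which has the same characteristic polynomial as A) gives
  χ_A(x) = x^3 + 6*x^2 + 12*x + 8
which factors as (x + 2)^3. The eigenvalues (with algebraic multiplicities) are λ = -2 with multiplicity 3.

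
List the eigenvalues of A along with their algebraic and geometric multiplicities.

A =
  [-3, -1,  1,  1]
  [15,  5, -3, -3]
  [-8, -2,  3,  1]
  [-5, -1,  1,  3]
λ = 2: alg = 4, geom = 2

Step 1 — factor the characteristic polynomial to read off the algebraic multiplicities:
  χ_A(x) = (x - 2)^4

Step 2 — compute geometric multiplicities via the rank-nullity identity g(λ) = n − rank(A − λI):
  rank(A − (2)·I) = 2, so dim ker(A − (2)·I) = n − 2 = 2

Summary:
  λ = 2: algebraic multiplicity = 4, geometric multiplicity = 2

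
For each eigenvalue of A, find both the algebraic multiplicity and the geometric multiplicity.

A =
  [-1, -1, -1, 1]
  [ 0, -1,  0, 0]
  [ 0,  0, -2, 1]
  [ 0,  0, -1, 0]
λ = -1: alg = 4, geom = 2

Step 1 — factor the characteristic polynomial to read off the algebraic multiplicities:
  χ_A(x) = (x + 1)^4

Step 2 — compute geometric multiplicities via the rank-nullity identity g(λ) = n − rank(A − λI):
  rank(A − (-1)·I) = 2, so dim ker(A − (-1)·I) = n − 2 = 2

Summary:
  λ = -1: algebraic multiplicity = 4, geometric multiplicity = 2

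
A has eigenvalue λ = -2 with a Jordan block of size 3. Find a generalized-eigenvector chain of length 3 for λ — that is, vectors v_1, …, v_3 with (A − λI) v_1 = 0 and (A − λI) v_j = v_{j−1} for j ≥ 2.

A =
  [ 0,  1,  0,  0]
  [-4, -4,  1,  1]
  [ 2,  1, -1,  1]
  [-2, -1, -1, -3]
A Jordan chain for λ = -2 of length 3:
v_1 = (1, -2, 1, -1)ᵀ
v_2 = (0, 1, 1, -1)ᵀ
v_3 = (0, 0, 1, 0)ᵀ

Let N = A − (-2)·I. We want v_3 with N^3 v_3 = 0 but N^2 v_3 ≠ 0; then v_{j-1} := N · v_j for j = 3, …, 2.

Pick v_3 = (0, 0, 1, 0)ᵀ.
Then v_2 = N · v_3 = (0, 1, 1, -1)ᵀ.
Then v_1 = N · v_2 = (1, -2, 1, -1)ᵀ.

Sanity check: (A − (-2)·I) v_1 = (0, 0, 0, 0)ᵀ = 0. ✓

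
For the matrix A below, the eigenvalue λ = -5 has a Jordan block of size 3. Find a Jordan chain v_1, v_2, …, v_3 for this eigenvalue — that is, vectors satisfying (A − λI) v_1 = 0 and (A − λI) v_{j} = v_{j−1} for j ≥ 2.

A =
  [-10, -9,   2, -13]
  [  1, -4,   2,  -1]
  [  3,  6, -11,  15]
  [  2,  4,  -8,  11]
A Jordan chain for λ = -5 of length 3:
v_1 = (-4, 0, 3, 2)ᵀ
v_2 = (-5, 1, 3, 2)ᵀ
v_3 = (1, 0, 0, 0)ᵀ

Let N = A − (-5)·I. We want v_3 with N^3 v_3 = 0 but N^2 v_3 ≠ 0; then v_{j-1} := N · v_j for j = 3, …, 2.

Pick v_3 = (1, 0, 0, 0)ᵀ.
Then v_2 = N · v_3 = (-5, 1, 3, 2)ᵀ.
Then v_1 = N · v_2 = (-4, 0, 3, 2)ᵀ.

Sanity check: (A − (-5)·I) v_1 = (0, 0, 0, 0)ᵀ = 0. ✓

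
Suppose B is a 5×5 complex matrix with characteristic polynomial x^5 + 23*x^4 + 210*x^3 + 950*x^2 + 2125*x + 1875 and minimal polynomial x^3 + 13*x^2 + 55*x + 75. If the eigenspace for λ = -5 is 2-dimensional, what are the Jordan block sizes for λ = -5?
Block sizes for λ = -5: [2, 2]

Step 1 — from the characteristic polynomial, algebraic multiplicity of λ = -5 is 4. From dim ker(B − (-5)·I) = 2, there are exactly 2 Jordan blocks for λ = -5.
Step 2 — from the minimal polynomial, the factor (x + 5)^2 tells us the largest block for λ = -5 has size 2.
Step 3 — with total size 4, 2 blocks, and largest block 2, the block sizes (in nonincreasing order) are [2, 2].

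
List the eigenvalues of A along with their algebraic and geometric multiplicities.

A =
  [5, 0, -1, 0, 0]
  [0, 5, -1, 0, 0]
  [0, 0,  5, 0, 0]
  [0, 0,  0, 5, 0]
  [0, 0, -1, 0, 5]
λ = 5: alg = 5, geom = 4

Step 1 — factor the characteristic polynomial to read off the algebraic multiplicities:
  χ_A(x) = (x - 5)^5

Step 2 — compute geometric multiplicities via the rank-nullity identity g(λ) = n − rank(A − λI):
  rank(A − (5)·I) = 1, so dim ker(A − (5)·I) = n − 1 = 4

Summary:
  λ = 5: algebraic multiplicity = 5, geometric multiplicity = 4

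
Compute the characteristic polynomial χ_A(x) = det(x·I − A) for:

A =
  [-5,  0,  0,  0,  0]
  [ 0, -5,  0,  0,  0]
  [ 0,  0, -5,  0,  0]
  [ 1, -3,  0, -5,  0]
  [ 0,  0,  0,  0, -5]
x^5 + 25*x^4 + 250*x^3 + 1250*x^2 + 3125*x + 3125

Expanding det(x·I − A) (e.g. by cofactor expansion or by noting that A is similar to its Jordan form J, which has the same characteristic polynomial as A) gives
  χ_A(x) = x^5 + 25*x^4 + 250*x^3 + 1250*x^2 + 3125*x + 3125
which factors as (x + 5)^5. The eigenvalues (with algebraic multiplicities) are λ = -5 with multiplicity 5.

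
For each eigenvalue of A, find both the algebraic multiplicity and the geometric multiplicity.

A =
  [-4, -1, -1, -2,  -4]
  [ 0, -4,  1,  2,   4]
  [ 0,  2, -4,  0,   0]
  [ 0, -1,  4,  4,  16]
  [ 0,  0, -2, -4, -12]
λ = -4: alg = 5, geom = 3

Step 1 — factor the characteristic polynomial to read off the algebraic multiplicities:
  χ_A(x) = (x + 4)^5

Step 2 — compute geometric multiplicities via the rank-nullity identity g(λ) = n − rank(A − λI):
  rank(A − (-4)·I) = 2, so dim ker(A − (-4)·I) = n − 2 = 3

Summary:
  λ = -4: algebraic multiplicity = 5, geometric multiplicity = 3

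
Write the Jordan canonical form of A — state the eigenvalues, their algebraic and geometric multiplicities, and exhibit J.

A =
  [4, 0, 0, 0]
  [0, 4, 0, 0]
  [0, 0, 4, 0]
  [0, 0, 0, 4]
J_1(4) ⊕ J_1(4) ⊕ J_1(4) ⊕ J_1(4)

The characteristic polynomial is
  det(x·I − A) = x^4 - 16*x^3 + 96*x^2 - 256*x + 256 = (x - 4)^4

Eigenvalues and multiplicities (the geometric multiplicity of λ is n − rank(A − λI), which equals the number of Jordan blocks for λ):
  λ = 4: algebraic multiplicity = 4, geometric multiplicity = 4

Determining the block sizes for each eigenvalue:
  λ = 4: gm = am = 4, so every block has size 1 → block sizes [1, 1, 1, 1]

Assembling the blocks gives a Jordan form
J =
  [4, 0, 0, 0]
  [0, 4, 0, 0]
  [0, 0, 4, 0]
  [0, 0, 0, 4]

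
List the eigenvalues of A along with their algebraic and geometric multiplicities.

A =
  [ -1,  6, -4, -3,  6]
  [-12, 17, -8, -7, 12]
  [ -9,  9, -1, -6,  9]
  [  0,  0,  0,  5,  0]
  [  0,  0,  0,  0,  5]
λ = 5: alg = 5, geom = 3

Step 1 — factor the characteristic polynomial to read off the algebraic multiplicities:
  χ_A(x) = (x - 5)^5

Step 2 — compute geometric multiplicities via the rank-nullity identity g(λ) = n − rank(A − λI):
  rank(A − (5)·I) = 2, so dim ker(A − (5)·I) = n − 2 = 3

Summary:
  λ = 5: algebraic multiplicity = 5, geometric multiplicity = 3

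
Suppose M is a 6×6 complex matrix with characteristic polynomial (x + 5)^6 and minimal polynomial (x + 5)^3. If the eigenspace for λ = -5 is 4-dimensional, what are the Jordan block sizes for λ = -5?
Block sizes for λ = -5: [3, 1, 1, 1]

Step 1 — from the characteristic polynomial, algebraic multiplicity of λ = -5 is 6. From dim ker(M − (-5)·I) = 4, there are exactly 4 Jordan blocks for λ = -5.
Step 2 — from the minimal polynomial, the factor (x + 5)^3 tells us the largest block for λ = -5 has size 3.
Step 3 — with total size 6, 4 blocks, and largest block 3, the block sizes (in nonincreasing order) are [3, 1, 1, 1].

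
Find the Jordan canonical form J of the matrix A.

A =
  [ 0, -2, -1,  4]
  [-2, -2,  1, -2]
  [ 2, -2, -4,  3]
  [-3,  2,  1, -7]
J_1(-4) ⊕ J_3(-3)

The characteristic polynomial is
  det(x·I − A) = x^4 + 13*x^3 + 63*x^2 + 135*x + 108 = (x + 3)^3*(x + 4)

Eigenvalues and multiplicities (the geometric multiplicity of λ is n − rank(A − λI), which equals the number of Jordan blocks for λ):
  λ = -4: algebraic multiplicity = 1, geometric multiplicity = 1
  λ = -3: algebraic multiplicity = 3, geometric multiplicity = 1

Determining the block sizes for each eigenvalue:
  λ = -4: one block (gm = 1), so the single block has size am = 1 → block sizes [1]
  λ = -3: one block (gm = 1), so the single block has size am = 3 → block sizes [3]

Assembling the blocks gives a Jordan form
J =
  [-4,  0,  0,  0]
  [ 0, -3,  1,  0]
  [ 0,  0, -3,  1]
  [ 0,  0,  0, -3]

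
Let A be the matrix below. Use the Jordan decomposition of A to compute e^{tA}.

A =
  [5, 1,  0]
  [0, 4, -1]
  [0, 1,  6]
e^{tA} =
  [exp(5*t), -t^2*exp(5*t)/2 + t*exp(5*t), -t^2*exp(5*t)/2]
  [0, -t*exp(5*t) + exp(5*t), -t*exp(5*t)]
  [0, t*exp(5*t), t*exp(5*t) + exp(5*t)]

Strategy: write A = P · J · P⁻¹ where J is a Jordan canonical form, so e^{tA} = P · e^{tJ} · P⁻¹, and e^{tJ} can be computed block-by-block.

A has Jordan form
J =
  [5, 1, 0]
  [0, 5, 1]
  [0, 0, 5]
(up to reordering of blocks).

Per-block formulas:
  For a 3×3 Jordan block J_3(5): exp(t · J_3(5)) = e^(5t)·(I + t·N + (t^2/2)·N^2), where N is the 3×3 nilpotent shift.

After assembling e^{tJ} and conjugating by P, we get:

e^{tA} =
  [exp(5*t), -t^2*exp(5*t)/2 + t*exp(5*t), -t^2*exp(5*t)/2]
  [0, -t*exp(5*t) + exp(5*t), -t*exp(5*t)]
  [0, t*exp(5*t), t*exp(5*t) + exp(5*t)]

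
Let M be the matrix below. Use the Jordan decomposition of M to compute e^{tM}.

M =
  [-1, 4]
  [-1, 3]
e^{tM} =
  [-2*t*exp(t) + exp(t), 4*t*exp(t)]
  [-t*exp(t), 2*t*exp(t) + exp(t)]

Strategy: write M = P · J · P⁻¹ where J is a Jordan canonical form, so e^{tM} = P · e^{tJ} · P⁻¹, and e^{tJ} can be computed block-by-block.

M has Jordan form
J =
  [1, 1]
  [0, 1]
(up to reordering of blocks).

Per-block formulas:
  For a 2×2 Jordan block J_2(1): exp(t · J_2(1)) = e^(1t)·(I + t·N), where N is the 2×2 nilpotent shift.

After assembling e^{tJ} and conjugating by P, we get:

e^{tM} =
  [-2*t*exp(t) + exp(t), 4*t*exp(t)]
  [-t*exp(t), 2*t*exp(t) + exp(t)]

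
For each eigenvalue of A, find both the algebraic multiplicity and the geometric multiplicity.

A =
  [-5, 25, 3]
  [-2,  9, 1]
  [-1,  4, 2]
λ = 2: alg = 3, geom = 1

Step 1 — factor the characteristic polynomial to read off the algebraic multiplicities:
  χ_A(x) = (x - 2)^3

Step 2 — compute geometric multiplicities via the rank-nullity identity g(λ) = n − rank(A − λI):
  rank(A − (2)·I) = 2, so dim ker(A − (2)·I) = n − 2 = 1

Summary:
  λ = 2: algebraic multiplicity = 3, geometric multiplicity = 1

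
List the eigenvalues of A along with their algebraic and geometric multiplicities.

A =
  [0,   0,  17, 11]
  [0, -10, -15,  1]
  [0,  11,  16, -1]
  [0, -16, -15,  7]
λ = 0: alg = 1, geom = 1; λ = 1: alg = 1, geom = 1; λ = 6: alg = 2, geom = 1

Step 1 — factor the characteristic polynomial to read off the algebraic multiplicities:
  χ_A(x) = x*(x - 6)^2*(x - 1)

Step 2 — compute geometric multiplicities via the rank-nullity identity g(λ) = n − rank(A − λI):
  rank(A − (0)·I) = 3, so dim ker(A − (0)·I) = n − 3 = 1
  rank(A − (1)·I) = 3, so dim ker(A − (1)·I) = n − 3 = 1
  rank(A − (6)·I) = 3, so dim ker(A − (6)·I) = n − 3 = 1

Summary:
  λ = 0: algebraic multiplicity = 1, geometric multiplicity = 1
  λ = 1: algebraic multiplicity = 1, geometric multiplicity = 1
  λ = 6: algebraic multiplicity = 2, geometric multiplicity = 1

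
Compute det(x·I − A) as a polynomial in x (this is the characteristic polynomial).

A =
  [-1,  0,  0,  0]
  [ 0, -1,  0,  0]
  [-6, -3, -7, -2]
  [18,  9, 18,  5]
x^4 + 4*x^3 + 6*x^2 + 4*x + 1

Expanding det(x·I − A) (e.g. by cofactor expansion or by noting that A is similar to its Jordan form J, which has the same characteristic polynomial as A) gives
  χ_A(x) = x^4 + 4*x^3 + 6*x^2 + 4*x + 1
which factors as (x + 1)^4. The eigenvalues (with algebraic multiplicities) are λ = -1 with multiplicity 4.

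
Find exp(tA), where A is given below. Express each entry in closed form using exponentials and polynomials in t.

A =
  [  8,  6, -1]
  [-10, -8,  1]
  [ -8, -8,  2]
e^{tA} =
  [2*t*exp(2*t) + 2*exp(2*t) - exp(-2*t), 2*t*exp(2*t) + exp(2*t) - exp(-2*t), -t*exp(2*t)]
  [-2*t*exp(2*t) - 2*exp(2*t) + 2*exp(-2*t), -2*t*exp(2*t) - exp(2*t) + 2*exp(-2*t), t*exp(2*t)]
  [-2*exp(2*t) + 2*exp(-2*t), -2*exp(2*t) + 2*exp(-2*t), exp(2*t)]

Strategy: write A = P · J · P⁻¹ where J is a Jordan canonical form, so e^{tA} = P · e^{tJ} · P⁻¹, and e^{tJ} can be computed block-by-block.

A has Jordan form
J =
  [-2, 0, 0]
  [ 0, 2, 1]
  [ 0, 0, 2]
(up to reordering of blocks).

Per-block formulas:
  For a 2×2 Jordan block J_2(2): exp(t · J_2(2)) = e^(2t)·(I + t·N), where N is the 2×2 nilpotent shift.
  For a 1×1 block at λ = -2: exp(t · [-2]) = [e^(-2t)].

After assembling e^{tJ} and conjugating by P, we get:

e^{tA} =
  [2*t*exp(2*t) + 2*exp(2*t) - exp(-2*t), 2*t*exp(2*t) + exp(2*t) - exp(-2*t), -t*exp(2*t)]
  [-2*t*exp(2*t) - 2*exp(2*t) + 2*exp(-2*t), -2*t*exp(2*t) - exp(2*t) + 2*exp(-2*t), t*exp(2*t)]
  [-2*exp(2*t) + 2*exp(-2*t), -2*exp(2*t) + 2*exp(-2*t), exp(2*t)]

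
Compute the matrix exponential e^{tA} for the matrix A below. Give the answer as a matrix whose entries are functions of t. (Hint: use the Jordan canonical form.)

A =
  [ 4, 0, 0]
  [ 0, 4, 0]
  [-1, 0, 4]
e^{tA} =
  [exp(4*t), 0, 0]
  [0, exp(4*t), 0]
  [-t*exp(4*t), 0, exp(4*t)]

Strategy: write A = P · J · P⁻¹ where J is a Jordan canonical form, so e^{tA} = P · e^{tJ} · P⁻¹, and e^{tJ} can be computed block-by-block.

A has Jordan form
J =
  [4, 1, 0]
  [0, 4, 0]
  [0, 0, 4]
(up to reordering of blocks).

Per-block formulas:
  For a 1×1 block at λ = 4: exp(t · [4]) = [e^(4t)].
  For a 2×2 Jordan block J_2(4): exp(t · J_2(4)) = e^(4t)·(I + t·N), where N is the 2×2 nilpotent shift.

After assembling e^{tJ} and conjugating by P, we get:

e^{tA} =
  [exp(4*t), 0, 0]
  [0, exp(4*t), 0]
  [-t*exp(4*t), 0, exp(4*t)]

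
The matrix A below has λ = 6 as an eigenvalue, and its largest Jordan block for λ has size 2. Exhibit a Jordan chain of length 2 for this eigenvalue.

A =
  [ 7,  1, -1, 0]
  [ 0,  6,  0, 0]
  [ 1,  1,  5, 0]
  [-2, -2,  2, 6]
A Jordan chain for λ = 6 of length 2:
v_1 = (1, 0, 1, -2)ᵀ
v_2 = (1, 0, 0, 0)ᵀ

Let N = A − (6)·I. We want v_2 with N^2 v_2 = 0 but N^1 v_2 ≠ 0; then v_{j-1} := N · v_j for j = 2, …, 2.

Pick v_2 = (1, 0, 0, 0)ᵀ.
Then v_1 = N · v_2 = (1, 0, 1, -2)ᵀ.

Sanity check: (A − (6)·I) v_1 = (0, 0, 0, 0)ᵀ = 0. ✓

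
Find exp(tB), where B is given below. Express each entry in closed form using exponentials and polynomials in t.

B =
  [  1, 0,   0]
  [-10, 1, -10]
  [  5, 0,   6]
e^{tB} =
  [exp(t), 0, 0]
  [-2*exp(6*t) + 2*exp(t), exp(t), -2*exp(6*t) + 2*exp(t)]
  [exp(6*t) - exp(t), 0, exp(6*t)]

Strategy: write B = P · J · P⁻¹ where J is a Jordan canonical form, so e^{tB} = P · e^{tJ} · P⁻¹, and e^{tJ} can be computed block-by-block.

B has Jordan form
J =
  [1, 0, 0]
  [0, 1, 0]
  [0, 0, 6]
(up to reordering of blocks).

Per-block formulas:
  For a 1×1 block at λ = 6: exp(t · [6]) = [e^(6t)].
  For a 1×1 block at λ = 1: exp(t · [1]) = [e^(1t)].

After assembling e^{tJ} and conjugating by P, we get:

e^{tB} =
  [exp(t), 0, 0]
  [-2*exp(6*t) + 2*exp(t), exp(t), -2*exp(6*t) + 2*exp(t)]
  [exp(6*t) - exp(t), 0, exp(6*t)]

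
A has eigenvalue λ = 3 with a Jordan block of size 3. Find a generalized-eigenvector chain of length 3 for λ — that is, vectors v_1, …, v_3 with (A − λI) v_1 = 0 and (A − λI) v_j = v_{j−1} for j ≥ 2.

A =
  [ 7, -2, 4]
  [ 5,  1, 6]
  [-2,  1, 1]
A Jordan chain for λ = 3 of length 3:
v_1 = (-2, -2, 1)ᵀ
v_2 = (4, 5, -2)ᵀ
v_3 = (1, 0, 0)ᵀ

Let N = A − (3)·I. We want v_3 with N^3 v_3 = 0 but N^2 v_3 ≠ 0; then v_{j-1} := N · v_j for j = 3, …, 2.

Pick v_3 = (1, 0, 0)ᵀ.
Then v_2 = N · v_3 = (4, 5, -2)ᵀ.
Then v_1 = N · v_2 = (-2, -2, 1)ᵀ.

Sanity check: (A − (3)·I) v_1 = (0, 0, 0)ᵀ = 0. ✓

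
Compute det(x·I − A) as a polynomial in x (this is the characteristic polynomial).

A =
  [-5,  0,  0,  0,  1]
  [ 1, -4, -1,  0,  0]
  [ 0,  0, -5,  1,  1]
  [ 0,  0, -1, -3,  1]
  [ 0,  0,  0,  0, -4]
x^5 + 21*x^4 + 176*x^3 + 736*x^2 + 1536*x + 1280

Expanding det(x·I − A) (e.g. by cofactor expansion or by noting that A is similar to its Jordan form J, which has the same characteristic polynomial as A) gives
  χ_A(x) = x^5 + 21*x^4 + 176*x^3 + 736*x^2 + 1536*x + 1280
which factors as (x + 4)^4*(x + 5). The eigenvalues (with algebraic multiplicities) are λ = -5 with multiplicity 1, λ = -4 with multiplicity 4.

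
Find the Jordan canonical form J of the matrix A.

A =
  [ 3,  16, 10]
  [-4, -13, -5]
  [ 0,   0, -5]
J_2(-5) ⊕ J_1(-5)

The characteristic polynomial is
  det(x·I − A) = x^3 + 15*x^2 + 75*x + 125 = (x + 5)^3

Eigenvalues and multiplicities (the geometric multiplicity of λ is n − rank(A − λI), which equals the number of Jordan blocks for λ):
  λ = -5: algebraic multiplicity = 3, geometric multiplicity = 2

Determining the block sizes for each eigenvalue:
  λ = -5: 2 blocks summing to 3 forces exactly one block of size 2 and the rest size 1 → block sizes [2, 1]

Assembling the blocks gives a Jordan form
J =
  [-5,  1,  0]
  [ 0, -5,  0]
  [ 0,  0, -5]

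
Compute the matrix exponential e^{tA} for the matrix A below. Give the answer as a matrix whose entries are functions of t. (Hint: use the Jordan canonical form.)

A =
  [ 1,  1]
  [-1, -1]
e^{tA} =
  [t + 1, t]
  [-t, 1 - t]

Strategy: write A = P · J · P⁻¹ where J is a Jordan canonical form, so e^{tA} = P · e^{tJ} · P⁻¹, and e^{tJ} can be computed block-by-block.

A has Jordan form
J =
  [0, 1]
  [0, 0]
(up to reordering of blocks).

Per-block formulas:
  For a 2×2 Jordan block J_2(0): exp(t · J_2(0)) = e^(0t)·(I + t·N), where N is the 2×2 nilpotent shift.

After assembling e^{tJ} and conjugating by P, we get:

e^{tA} =
  [t + 1, t]
  [-t, 1 - t]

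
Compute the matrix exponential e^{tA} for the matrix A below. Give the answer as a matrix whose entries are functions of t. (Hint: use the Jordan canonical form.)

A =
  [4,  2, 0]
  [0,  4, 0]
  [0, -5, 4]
e^{tA} =
  [exp(4*t), 2*t*exp(4*t), 0]
  [0, exp(4*t), 0]
  [0, -5*t*exp(4*t), exp(4*t)]

Strategy: write A = P · J · P⁻¹ where J is a Jordan canonical form, so e^{tA} = P · e^{tJ} · P⁻¹, and e^{tJ} can be computed block-by-block.

A has Jordan form
J =
  [4, 1, 0]
  [0, 4, 0]
  [0, 0, 4]
(up to reordering of blocks).

Per-block formulas:
  For a 1×1 block at λ = 4: exp(t · [4]) = [e^(4t)].
  For a 2×2 Jordan block J_2(4): exp(t · J_2(4)) = e^(4t)·(I + t·N), where N is the 2×2 nilpotent shift.

After assembling e^{tJ} and conjugating by P, we get:

e^{tA} =
  [exp(4*t), 2*t*exp(4*t), 0]
  [0, exp(4*t), 0]
  [0, -5*t*exp(4*t), exp(4*t)]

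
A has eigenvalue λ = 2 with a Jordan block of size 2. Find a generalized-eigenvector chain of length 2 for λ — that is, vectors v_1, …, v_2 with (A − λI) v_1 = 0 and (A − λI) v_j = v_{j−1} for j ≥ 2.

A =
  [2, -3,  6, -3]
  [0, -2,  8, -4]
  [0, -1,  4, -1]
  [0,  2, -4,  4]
A Jordan chain for λ = 2 of length 2:
v_1 = (-3, -4, -1, 2)ᵀ
v_2 = (0, 1, 0, 0)ᵀ

Let N = A − (2)·I. We want v_2 with N^2 v_2 = 0 but N^1 v_2 ≠ 0; then v_{j-1} := N · v_j for j = 2, …, 2.

Pick v_2 = (0, 1, 0, 0)ᵀ.
Then v_1 = N · v_2 = (-3, -4, -1, 2)ᵀ.

Sanity check: (A − (2)·I) v_1 = (0, 0, 0, 0)ᵀ = 0. ✓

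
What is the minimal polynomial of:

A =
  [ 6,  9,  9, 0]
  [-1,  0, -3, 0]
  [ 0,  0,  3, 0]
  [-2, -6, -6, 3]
x^2 - 6*x + 9

The characteristic polynomial is χ_A(x) = (x - 3)^4, so the eigenvalues are known. The minimal polynomial is
  m_A(x) = Π_λ (x − λ)^{k_λ}
where k_λ is the size of the *largest* Jordan block for λ (equivalently, the smallest k with (A − λI)^k v = 0 for every generalised eigenvector v of λ).

  λ = 3: largest Jordan block has size 2, contributing (x − 3)^2

So m_A(x) = (x - 3)^2 = x^2 - 6*x + 9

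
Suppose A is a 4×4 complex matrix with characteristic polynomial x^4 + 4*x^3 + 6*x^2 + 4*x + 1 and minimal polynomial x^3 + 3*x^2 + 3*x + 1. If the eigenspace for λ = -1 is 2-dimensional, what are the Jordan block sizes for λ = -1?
Block sizes for λ = -1: [3, 1]

Step 1 — from the characteristic polynomial, algebraic multiplicity of λ = -1 is 4. From dim ker(A − (-1)·I) = 2, there are exactly 2 Jordan blocks for λ = -1.
Step 2 — from the minimal polynomial, the factor (x + 1)^3 tells us the largest block for λ = -1 has size 3.
Step 3 — with total size 4, 2 blocks, and largest block 3, the block sizes (in nonincreasing order) are [3, 1].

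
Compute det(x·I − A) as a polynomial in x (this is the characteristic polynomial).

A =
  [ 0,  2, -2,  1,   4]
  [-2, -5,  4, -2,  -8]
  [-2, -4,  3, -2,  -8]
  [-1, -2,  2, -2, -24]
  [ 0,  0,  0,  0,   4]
x^5 - 10*x^3 - 20*x^2 - 15*x - 4

Expanding det(x·I − A) (e.g. by cofactor expansion or by noting that A is similar to its Jordan form J, which has the same characteristic polynomial as A) gives
  χ_A(x) = x^5 - 10*x^3 - 20*x^2 - 15*x - 4
which factors as (x - 4)*(x + 1)^4. The eigenvalues (with algebraic multiplicities) are λ = -1 with multiplicity 4, λ = 4 with multiplicity 1.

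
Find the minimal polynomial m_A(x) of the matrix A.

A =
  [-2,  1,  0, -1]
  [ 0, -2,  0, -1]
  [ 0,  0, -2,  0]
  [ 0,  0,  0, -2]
x^3 + 6*x^2 + 12*x + 8

The characteristic polynomial is χ_A(x) = (x + 2)^4, so the eigenvalues are known. The minimal polynomial is
  m_A(x) = Π_λ (x − λ)^{k_λ}
where k_λ is the size of the *largest* Jordan block for λ (equivalently, the smallest k with (A − λI)^k v = 0 for every generalised eigenvector v of λ).

  λ = -2: largest Jordan block has size 3, contributing (x + 2)^3

So m_A(x) = (x + 2)^3 = x^3 + 6*x^2 + 12*x + 8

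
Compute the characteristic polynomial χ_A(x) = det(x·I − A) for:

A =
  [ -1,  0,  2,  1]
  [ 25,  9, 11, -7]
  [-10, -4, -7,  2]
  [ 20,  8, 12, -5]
x^4 + 4*x^3 + 6*x^2 + 4*x + 1

Expanding det(x·I − A) (e.g. by cofactor expansion or by noting that A is similar to its Jordan form J, which has the same characteristic polynomial as A) gives
  χ_A(x) = x^4 + 4*x^3 + 6*x^2 + 4*x + 1
which factors as (x + 1)^4. The eigenvalues (with algebraic multiplicities) are λ = -1 with multiplicity 4.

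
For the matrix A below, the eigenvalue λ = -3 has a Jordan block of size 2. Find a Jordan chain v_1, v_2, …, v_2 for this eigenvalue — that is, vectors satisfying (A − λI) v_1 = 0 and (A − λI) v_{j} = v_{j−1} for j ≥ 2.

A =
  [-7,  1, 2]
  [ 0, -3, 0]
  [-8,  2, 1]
A Jordan chain for λ = -3 of length 2:
v_1 = (-4, 0, -8)ᵀ
v_2 = (1, 0, 0)ᵀ

Let N = A − (-3)·I. We want v_2 with N^2 v_2 = 0 but N^1 v_2 ≠ 0; then v_{j-1} := N · v_j for j = 2, …, 2.

Pick v_2 = (1, 0, 0)ᵀ.
Then v_1 = N · v_2 = (-4, 0, -8)ᵀ.

Sanity check: (A − (-3)·I) v_1 = (0, 0, 0)ᵀ = 0. ✓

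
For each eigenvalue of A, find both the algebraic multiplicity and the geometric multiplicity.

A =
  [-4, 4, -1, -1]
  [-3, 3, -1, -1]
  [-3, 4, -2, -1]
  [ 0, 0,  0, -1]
λ = -1: alg = 4, geom = 3

Step 1 — factor the characteristic polynomial to read off the algebraic multiplicities:
  χ_A(x) = (x + 1)^4

Step 2 — compute geometric multiplicities via the rank-nullity identity g(λ) = n − rank(A − λI):
  rank(A − (-1)·I) = 1, so dim ker(A − (-1)·I) = n − 1 = 3

Summary:
  λ = -1: algebraic multiplicity = 4, geometric multiplicity = 3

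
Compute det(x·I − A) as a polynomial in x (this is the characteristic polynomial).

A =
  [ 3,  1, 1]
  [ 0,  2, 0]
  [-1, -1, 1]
x^3 - 6*x^2 + 12*x - 8

Expanding det(x·I − A) (e.g. by cofactor expansion or by noting that A is similar to its Jordan form J, which has the same characteristic polynomial as A) gives
  χ_A(x) = x^3 - 6*x^2 + 12*x - 8
which factors as (x - 2)^3. The eigenvalues (with algebraic multiplicities) are λ = 2 with multiplicity 3.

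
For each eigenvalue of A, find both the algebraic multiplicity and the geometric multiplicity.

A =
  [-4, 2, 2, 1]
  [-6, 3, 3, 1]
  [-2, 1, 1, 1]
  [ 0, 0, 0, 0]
λ = 0: alg = 4, geom = 2

Step 1 — factor the characteristic polynomial to read off the algebraic multiplicities:
  χ_A(x) = x^4

Step 2 — compute geometric multiplicities via the rank-nullity identity g(λ) = n − rank(A − λI):
  rank(A − (0)·I) = 2, so dim ker(A − (0)·I) = n − 2 = 2

Summary:
  λ = 0: algebraic multiplicity = 4, geometric multiplicity = 2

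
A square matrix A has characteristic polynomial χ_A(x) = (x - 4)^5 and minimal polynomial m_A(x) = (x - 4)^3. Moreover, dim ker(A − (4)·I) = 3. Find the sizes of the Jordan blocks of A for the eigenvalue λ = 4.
Block sizes for λ = 4: [3, 1, 1]

Step 1 — from the characteristic polynomial, algebraic multiplicity of λ = 4 is 5. From dim ker(A − (4)·I) = 3, there are exactly 3 Jordan blocks for λ = 4.
Step 2 — from the minimal polynomial, the factor (x − 4)^3 tells us the largest block for λ = 4 has size 3.
Step 3 — with total size 5, 3 blocks, and largest block 3, the block sizes (in nonincreasing order) are [3, 1, 1].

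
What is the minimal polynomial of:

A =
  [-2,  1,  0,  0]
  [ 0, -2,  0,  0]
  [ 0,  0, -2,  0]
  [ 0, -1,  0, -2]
x^2 + 4*x + 4

The characteristic polynomial is χ_A(x) = (x + 2)^4, so the eigenvalues are known. The minimal polynomial is
  m_A(x) = Π_λ (x − λ)^{k_λ}
where k_λ is the size of the *largest* Jordan block for λ (equivalently, the smallest k with (A − λI)^k v = 0 for every generalised eigenvector v of λ).

  λ = -2: largest Jordan block has size 2, contributing (x + 2)^2

So m_A(x) = (x + 2)^2 = x^2 + 4*x + 4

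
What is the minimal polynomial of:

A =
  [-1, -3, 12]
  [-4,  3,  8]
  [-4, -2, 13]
x^2 - 10*x + 25

The characteristic polynomial is χ_A(x) = (x - 5)^3, so the eigenvalues are known. The minimal polynomial is
  m_A(x) = Π_λ (x − λ)^{k_λ}
where k_λ is the size of the *largest* Jordan block for λ (equivalently, the smallest k with (A − λI)^k v = 0 for every generalised eigenvector v of λ).

  λ = 5: largest Jordan block has size 2, contributing (x − 5)^2

So m_A(x) = (x - 5)^2 = x^2 - 10*x + 25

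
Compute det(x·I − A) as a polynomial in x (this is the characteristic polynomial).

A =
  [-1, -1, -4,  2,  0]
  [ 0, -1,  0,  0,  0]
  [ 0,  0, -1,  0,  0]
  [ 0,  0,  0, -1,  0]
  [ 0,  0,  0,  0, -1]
x^5 + 5*x^4 + 10*x^3 + 10*x^2 + 5*x + 1

Expanding det(x·I − A) (e.g. by cofactor expansion or by noting that A is similar to its Jordan form J, which has the same characteristic polynomial as A) gives
  χ_A(x) = x^5 + 5*x^4 + 10*x^3 + 10*x^2 + 5*x + 1
which factors as (x + 1)^5. The eigenvalues (with algebraic multiplicities) are λ = -1 with multiplicity 5.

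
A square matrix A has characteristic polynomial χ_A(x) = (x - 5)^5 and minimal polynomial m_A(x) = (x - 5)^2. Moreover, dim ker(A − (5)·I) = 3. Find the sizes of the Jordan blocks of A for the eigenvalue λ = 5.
Block sizes for λ = 5: [2, 2, 1]

Step 1 — from the characteristic polynomial, algebraic multiplicity of λ = 5 is 5. From dim ker(A − (5)·I) = 3, there are exactly 3 Jordan blocks for λ = 5.
Step 2 — from the minimal polynomial, the factor (x − 5)^2 tells us the largest block for λ = 5 has size 2.
Step 3 — with total size 5, 3 blocks, and largest block 2, the block sizes (in nonincreasing order) are [2, 2, 1].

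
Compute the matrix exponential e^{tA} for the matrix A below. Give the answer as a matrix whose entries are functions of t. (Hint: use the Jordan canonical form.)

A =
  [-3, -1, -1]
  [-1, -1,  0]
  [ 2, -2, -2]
e^{tA} =
  [-t*exp(-2*t) + exp(-2*t), t^2*exp(-2*t) - t*exp(-2*t), t^2*exp(-2*t)/2 - t*exp(-2*t)]
  [-t*exp(-2*t), t^2*exp(-2*t) + t*exp(-2*t) + exp(-2*t), t^2*exp(-2*t)/2]
  [2*t*exp(-2*t), -2*t^2*exp(-2*t) - 2*t*exp(-2*t), -t^2*exp(-2*t) + exp(-2*t)]

Strategy: write A = P · J · P⁻¹ where J is a Jordan canonical form, so e^{tA} = P · e^{tJ} · P⁻¹, and e^{tJ} can be computed block-by-block.

A has Jordan form
J =
  [-2,  1,  0]
  [ 0, -2,  1]
  [ 0,  0, -2]
(up to reordering of blocks).

Per-block formulas:
  For a 3×3 Jordan block J_3(-2): exp(t · J_3(-2)) = e^(-2t)·(I + t·N + (t^2/2)·N^2), where N is the 3×3 nilpotent shift.

After assembling e^{tJ} and conjugating by P, we get:

e^{tA} =
  [-t*exp(-2*t) + exp(-2*t), t^2*exp(-2*t) - t*exp(-2*t), t^2*exp(-2*t)/2 - t*exp(-2*t)]
  [-t*exp(-2*t), t^2*exp(-2*t) + t*exp(-2*t) + exp(-2*t), t^2*exp(-2*t)/2]
  [2*t*exp(-2*t), -2*t^2*exp(-2*t) - 2*t*exp(-2*t), -t^2*exp(-2*t) + exp(-2*t)]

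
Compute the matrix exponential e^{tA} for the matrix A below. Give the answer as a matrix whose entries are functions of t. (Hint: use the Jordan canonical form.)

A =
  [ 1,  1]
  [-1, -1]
e^{tA} =
  [t + 1, t]
  [-t, 1 - t]

Strategy: write A = P · J · P⁻¹ where J is a Jordan canonical form, so e^{tA} = P · e^{tJ} · P⁻¹, and e^{tJ} can be computed block-by-block.

A has Jordan form
J =
  [0, 1]
  [0, 0]
(up to reordering of blocks).

Per-block formulas:
  For a 2×2 Jordan block J_2(0): exp(t · J_2(0)) = e^(0t)·(I + t·N), where N is the 2×2 nilpotent shift.

After assembling e^{tJ} and conjugating by P, we get:

e^{tA} =
  [t + 1, t]
  [-t, 1 - t]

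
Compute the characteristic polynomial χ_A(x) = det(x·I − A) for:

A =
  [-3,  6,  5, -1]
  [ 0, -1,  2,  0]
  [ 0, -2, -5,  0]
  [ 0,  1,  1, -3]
x^4 + 12*x^3 + 54*x^2 + 108*x + 81

Expanding det(x·I − A) (e.g. by cofactor expansion or by noting that A is similar to its Jordan form J, which has the same characteristic polynomial as A) gives
  χ_A(x) = x^4 + 12*x^3 + 54*x^2 + 108*x + 81
which factors as (x + 3)^4. The eigenvalues (with algebraic multiplicities) are λ = -3 with multiplicity 4.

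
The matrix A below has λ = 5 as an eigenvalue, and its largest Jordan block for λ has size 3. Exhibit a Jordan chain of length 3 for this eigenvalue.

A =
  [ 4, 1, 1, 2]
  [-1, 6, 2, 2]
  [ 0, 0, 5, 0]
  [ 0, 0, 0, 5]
A Jordan chain for λ = 5 of length 3:
v_1 = (1, 1, 0, 0)ᵀ
v_2 = (1, 2, 0, 0)ᵀ
v_3 = (0, 0, 1, 0)ᵀ

Let N = A − (5)·I. We want v_3 with N^3 v_3 = 0 but N^2 v_3 ≠ 0; then v_{j-1} := N · v_j for j = 3, …, 2.

Pick v_3 = (0, 0, 1, 0)ᵀ.
Then v_2 = N · v_3 = (1, 2, 0, 0)ᵀ.
Then v_1 = N · v_2 = (1, 1, 0, 0)ᵀ.

Sanity check: (A − (5)·I) v_1 = (0, 0, 0, 0)ᵀ = 0. ✓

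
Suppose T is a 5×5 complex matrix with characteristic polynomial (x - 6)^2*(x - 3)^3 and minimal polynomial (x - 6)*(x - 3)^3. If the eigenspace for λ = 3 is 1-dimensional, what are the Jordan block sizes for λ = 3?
Block sizes for λ = 3: [3]

Step 1 — from the characteristic polynomial, algebraic multiplicity of λ = 3 is 3. From dim ker(T − (3)·I) = 1, there are exactly 1 Jordan blocks for λ = 3.
Step 2 — from the minimal polynomial, the factor (x − 3)^3 tells us the largest block for λ = 3 has size 3.
Step 3 — with total size 3, 1 blocks, and largest block 3, the block sizes (in nonincreasing order) are [3].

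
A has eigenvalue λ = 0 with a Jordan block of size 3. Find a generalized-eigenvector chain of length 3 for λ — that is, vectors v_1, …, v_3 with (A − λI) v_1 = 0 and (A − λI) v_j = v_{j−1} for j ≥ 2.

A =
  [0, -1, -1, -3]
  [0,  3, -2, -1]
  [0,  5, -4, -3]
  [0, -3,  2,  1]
A Jordan chain for λ = 0 of length 3:
v_1 = (1, 2, 4, -2)ᵀ
v_2 = (-1, 3, 5, -3)ᵀ
v_3 = (0, 1, 0, 0)ᵀ

Let N = A − (0)·I. We want v_3 with N^3 v_3 = 0 but N^2 v_3 ≠ 0; then v_{j-1} := N · v_j for j = 3, …, 2.

Pick v_3 = (0, 1, 0, 0)ᵀ.
Then v_2 = N · v_3 = (-1, 3, 5, -3)ᵀ.
Then v_1 = N · v_2 = (1, 2, 4, -2)ᵀ.

Sanity check: (A − (0)·I) v_1 = (0, 0, 0, 0)ᵀ = 0. ✓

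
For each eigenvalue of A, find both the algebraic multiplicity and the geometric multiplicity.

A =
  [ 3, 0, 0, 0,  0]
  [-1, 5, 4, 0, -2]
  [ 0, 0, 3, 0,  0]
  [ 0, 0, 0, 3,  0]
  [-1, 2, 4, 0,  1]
λ = 3: alg = 5, geom = 4

Step 1 — factor the characteristic polynomial to read off the algebraic multiplicities:
  χ_A(x) = (x - 3)^5

Step 2 — compute geometric multiplicities via the rank-nullity identity g(λ) = n − rank(A − λI):
  rank(A − (3)·I) = 1, so dim ker(A − (3)·I) = n − 1 = 4

Summary:
  λ = 3: algebraic multiplicity = 5, geometric multiplicity = 4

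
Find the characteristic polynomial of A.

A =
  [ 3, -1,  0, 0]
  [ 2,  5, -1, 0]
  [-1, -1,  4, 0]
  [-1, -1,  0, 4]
x^4 - 16*x^3 + 96*x^2 - 256*x + 256

Expanding det(x·I − A) (e.g. by cofactor expansion or by noting that A is similar to its Jordan form J, which has the same characteristic polynomial as A) gives
  χ_A(x) = x^4 - 16*x^3 + 96*x^2 - 256*x + 256
which factors as (x - 4)^4. The eigenvalues (with algebraic multiplicities) are λ = 4 with multiplicity 4.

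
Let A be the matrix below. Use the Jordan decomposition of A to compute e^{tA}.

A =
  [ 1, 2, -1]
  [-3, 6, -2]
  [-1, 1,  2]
e^{tA} =
  [-t^2*exp(3*t)/2 - 2*t*exp(3*t) + exp(3*t), t^2*exp(3*t)/2 + 2*t*exp(3*t), -t^2*exp(3*t)/2 - t*exp(3*t)]
  [-t^2*exp(3*t)/2 - 3*t*exp(3*t), t^2*exp(3*t)/2 + 3*t*exp(3*t) + exp(3*t), -t^2*exp(3*t)/2 - 2*t*exp(3*t)]
  [-t*exp(3*t), t*exp(3*t), -t*exp(3*t) + exp(3*t)]

Strategy: write A = P · J · P⁻¹ where J is a Jordan canonical form, so e^{tA} = P · e^{tJ} · P⁻¹, and e^{tJ} can be computed block-by-block.

A has Jordan form
J =
  [3, 1, 0]
  [0, 3, 1]
  [0, 0, 3]
(up to reordering of blocks).

Per-block formulas:
  For a 3×3 Jordan block J_3(3): exp(t · J_3(3)) = e^(3t)·(I + t·N + (t^2/2)·N^2), where N is the 3×3 nilpotent shift.

After assembling e^{tJ} and conjugating by P, we get:

e^{tA} =
  [-t^2*exp(3*t)/2 - 2*t*exp(3*t) + exp(3*t), t^2*exp(3*t)/2 + 2*t*exp(3*t), -t^2*exp(3*t)/2 - t*exp(3*t)]
  [-t^2*exp(3*t)/2 - 3*t*exp(3*t), t^2*exp(3*t)/2 + 3*t*exp(3*t) + exp(3*t), -t^2*exp(3*t)/2 - 2*t*exp(3*t)]
  [-t*exp(3*t), t*exp(3*t), -t*exp(3*t) + exp(3*t)]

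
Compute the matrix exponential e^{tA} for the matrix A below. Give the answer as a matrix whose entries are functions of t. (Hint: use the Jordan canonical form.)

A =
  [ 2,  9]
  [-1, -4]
e^{tA} =
  [3*t*exp(-t) + exp(-t), 9*t*exp(-t)]
  [-t*exp(-t), -3*t*exp(-t) + exp(-t)]

Strategy: write A = P · J · P⁻¹ where J is a Jordan canonical form, so e^{tA} = P · e^{tJ} · P⁻¹, and e^{tJ} can be computed block-by-block.

A has Jordan form
J =
  [-1,  1]
  [ 0, -1]
(up to reordering of blocks).

Per-block formulas:
  For a 2×2 Jordan block J_2(-1): exp(t · J_2(-1)) = e^(-1t)·(I + t·N), where N is the 2×2 nilpotent shift.

After assembling e^{tJ} and conjugating by P, we get:

e^{tA} =
  [3*t*exp(-t) + exp(-t), 9*t*exp(-t)]
  [-t*exp(-t), -3*t*exp(-t) + exp(-t)]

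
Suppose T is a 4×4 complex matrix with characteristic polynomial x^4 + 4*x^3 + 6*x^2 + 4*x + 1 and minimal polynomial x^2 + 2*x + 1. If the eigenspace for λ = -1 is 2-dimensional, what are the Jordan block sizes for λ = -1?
Block sizes for λ = -1: [2, 2]

Step 1 — from the characteristic polynomial, algebraic multiplicity of λ = -1 is 4. From dim ker(T − (-1)·I) = 2, there are exactly 2 Jordan blocks for λ = -1.
Step 2 — from the minimal polynomial, the factor (x + 1)^2 tells us the largest block for λ = -1 has size 2.
Step 3 — with total size 4, 2 blocks, and largest block 2, the block sizes (in nonincreasing order) are [2, 2].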